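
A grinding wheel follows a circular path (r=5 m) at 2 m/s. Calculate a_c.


Given: v = 2 m/s, r = 5 m
Using a_c = v^2 / r
a_c = 2^2 / 5
a_c = 4 / 5
a_c = 4/5 m/s^2

4/5 m/s^2


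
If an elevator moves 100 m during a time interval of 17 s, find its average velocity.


Given: distance d = 100 m, time t = 17 s
Using v = d / t
v = 100 / 17
v = 100/17 m/s

100/17 m/s


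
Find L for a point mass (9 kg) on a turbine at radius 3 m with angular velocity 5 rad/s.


Given: m = 9 kg, r = 3 m, omega = 5 rad/s
For a point mass: I = m*r^2
I = 9*3^2 = 9*9 = 81
L = I*omega = 81*5
L = 405 kg*m^2/s

405 kg*m^2/s


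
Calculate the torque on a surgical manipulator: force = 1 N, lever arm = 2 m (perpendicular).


Given: F = 1 N, r = 2 m, angle = 90 deg (perpendicular)
Using tau = F * r * sin(90)
sin(90) = 1
tau = 1 * 2 * 1
tau = 2 Nm

2 Nm


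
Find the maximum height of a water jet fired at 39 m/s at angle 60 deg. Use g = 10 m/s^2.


Given: v0 = 39 m/s, theta = 60 deg, g = 10 m/s^2
sin^2(60) = 3/4
Using H = v0^2 * sin^2(theta) / (2*g)
H = 39^2 * 3/4 / (2*10)
H = 1521 * 3/4 / 20
H = 4563/4 / 20
H = 4563/80 m

4563/80 m


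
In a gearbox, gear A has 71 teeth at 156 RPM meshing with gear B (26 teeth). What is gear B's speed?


Given: N1 = 71 teeth, w1 = 156 RPM, N2 = 26 teeth
Using N1*w1 = N2*w2
w2 = N1*w1 / N2
w2 = 71*156 / 26
w2 = 11076 / 26
w2 = 426 RPM

426 RPM


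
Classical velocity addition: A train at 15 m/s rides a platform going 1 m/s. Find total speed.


Given: object velocity = 15 m/s, platform velocity = 1 m/s (same direction)
Using classical velocity addition: v_total = v_object + v_platform
v_total = 15 + 1
v_total = 16 m/s

16 m/s


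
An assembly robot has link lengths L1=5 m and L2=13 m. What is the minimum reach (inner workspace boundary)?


Given: L1 = 5 m, L2 = 13 m
For a 2-link planar arm, min reach = |L1 - L2| (second link folded back)
Min reach = |5 - 13|
Min reach = 8 m

8 m


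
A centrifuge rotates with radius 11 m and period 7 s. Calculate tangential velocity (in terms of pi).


Given: radius r = 11 m, period T = 7 s
Using v = 2*pi*r / T
v = 2*pi*11 / 7
v = 22*pi / 7
v = 22/7*pi m/s

22/7*pi m/s


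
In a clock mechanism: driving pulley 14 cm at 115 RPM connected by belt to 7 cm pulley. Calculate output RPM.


Given: D1 = 14 cm, w1 = 115 RPM, D2 = 7 cm
Using D1*w1 = D2*w2
w2 = D1*w1 / D2
w2 = 14*115 / 7
w2 = 1610 / 7
w2 = 230 RPM

230 RPM


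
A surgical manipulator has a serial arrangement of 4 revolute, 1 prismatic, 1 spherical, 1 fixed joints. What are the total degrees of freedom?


Given: serial robot with 4 revolute, 1 prismatic, 1 spherical, 1 fixed joints
DOF contribution per joint type: revolute=1, prismatic=1, spherical=3, fixed=0
DOF = 4*1 + 1*1 + 1*3 + 1*0
DOF = 8

8


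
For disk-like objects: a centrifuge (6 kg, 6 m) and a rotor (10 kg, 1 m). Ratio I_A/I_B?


Given: M1=6 kg, R1=6 m, M2=10 kg, R2=1 m
For a disk: I = (1/2)*M*R^2, so I_A/I_B = (M1*R1^2)/(M2*R2^2)
M1*R1^2 = 6*36 = 216
M2*R2^2 = 10*1 = 10
I_A/I_B = 216/10 = 108/5

108/5


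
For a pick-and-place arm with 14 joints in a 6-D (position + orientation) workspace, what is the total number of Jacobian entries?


Given: task space dimension = 6, joints = 14
Jacobian is a 6 x 14 matrix
Total entries = rows * columns
Total = 6 * 14
Total = 84

84


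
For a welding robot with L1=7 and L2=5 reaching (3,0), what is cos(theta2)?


Given: L1 = 7, L2 = 5, target (x, y) = (3, 0)
Using cos(theta2) = (x^2 + y^2 - L1^2 - L2^2) / (2*L1*L2)
x^2 + y^2 = 3^2 + 0 = 9
L1^2 + L2^2 = 49 + 25 = 74
Numerator = 9 - 74 = -65
Denominator = 2*7*5 = 70
cos(theta2) = -65/70 = -13/14

-13/14


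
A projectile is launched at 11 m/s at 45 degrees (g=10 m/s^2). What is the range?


Given: v0 = 11 m/s, theta = 45 deg, g = 10 m/s^2
sin(2*45) = sin(90) = 1
Using R = v0^2 * sin(2*theta) / g
R = 11^2 * 1 / 10
R = 121 / 10
R = 121/10 m

121/10 m


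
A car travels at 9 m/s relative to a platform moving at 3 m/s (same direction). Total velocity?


Given: object velocity = 9 m/s, platform velocity = 3 m/s (same direction)
Using classical velocity addition: v_total = v_object + v_platform
v_total = 9 + 3
v_total = 12 m/s

12 m/s


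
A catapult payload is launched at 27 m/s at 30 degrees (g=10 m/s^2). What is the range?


Given: v0 = 27 m/s, theta = 30 deg, g = 10 m/s^2
sin(2*30) = sin(60) = sqrt(3)/2
Using R = v0^2 * sin(2*theta) / g
R = 27^2 * (sqrt(3)/2) / 10
R = 729 * sqrt(3) / 20
R = 729/20*sqrt(3) m

729/20*sqrt(3) m


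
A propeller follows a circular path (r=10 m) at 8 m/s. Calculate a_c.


Given: v = 8 m/s, r = 10 m
Using a_c = v^2 / r
a_c = 8^2 / 10
a_c = 64 / 10
a_c = 32/5 m/s^2

32/5 m/s^2


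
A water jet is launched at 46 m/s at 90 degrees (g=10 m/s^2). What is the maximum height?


Given: v0 = 46 m/s, theta = 90 deg, g = 10 m/s^2
sin^2(90) = 1
Using H = v0^2 * sin^2(theta) / (2*g)
H = 46^2 * 1 / (2*10)
H = 2116 * 1 / 20
H = 2116 / 20
H = 529/5 m

529/5 m


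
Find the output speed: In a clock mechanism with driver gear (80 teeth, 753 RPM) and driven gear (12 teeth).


Given: N1 = 80 teeth, w1 = 753 RPM, N2 = 12 teeth
Using N1*w1 = N2*w2
w2 = N1*w1 / N2
w2 = 80*753 / 12
w2 = 60240 / 12
w2 = 5020 RPM

5020 RPM


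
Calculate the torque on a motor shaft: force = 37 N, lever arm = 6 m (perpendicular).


Given: F = 37 N, r = 6 m, angle = 90 deg (perpendicular)
Using tau = F * r * sin(90)
sin(90) = 1
tau = 37 * 6 * 1
tau = 222 Nm

222 Nm


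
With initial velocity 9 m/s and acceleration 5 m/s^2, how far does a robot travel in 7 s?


Given: v0 = 9 m/s, a = 5 m/s^2, t = 7 s
Using s = v0*t + (1/2)*a*t^2
s = 9*7 + (1/2)*5*7^2
s = 63 + (1/2)*245
s = 63 + 245/2
s = 371/2

371/2 m


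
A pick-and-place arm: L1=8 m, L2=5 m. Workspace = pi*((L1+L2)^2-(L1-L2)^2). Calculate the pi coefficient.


Given: L1 = 8, L2 = 5
(L1+L2)^2 = (13)^2 = 169
(L1-L2)^2 = (3)^2 = 9
Difference = 169 - 9 = 160
This equals 4*L1*L2 = 4*8*5 = 160
Workspace area = 160*pi

160


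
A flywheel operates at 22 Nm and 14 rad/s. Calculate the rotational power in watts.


Given: tau = 22 Nm, omega = 14 rad/s
Using P = tau * omega
P = 22 * 14
P = 308 W

308 W


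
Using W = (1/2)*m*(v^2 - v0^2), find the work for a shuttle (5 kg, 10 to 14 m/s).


Given: m = 5 kg, v0 = 10 m/s, v = 14 m/s
Using W = (1/2)*m*(v^2 - v0^2)
v^2 = 14^2 = 196
v0^2 = 10^2 = 100
v^2 - v0^2 = 196 - 100 = 96
W = (1/2)*5*96 = 240 J

240 J


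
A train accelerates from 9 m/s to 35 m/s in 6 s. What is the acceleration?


Given: initial velocity v0 = 9 m/s, final velocity v = 35 m/s, time t = 6 s
Using a = (v - v0) / t
a = (35 - 9) / 6
a = 26 / 6
a = 13/3 m/s^2

13/3 m/s^2


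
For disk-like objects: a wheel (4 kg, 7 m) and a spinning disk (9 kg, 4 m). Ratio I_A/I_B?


Given: M1=4 kg, R1=7 m, M2=9 kg, R2=4 m
For a disk: I = (1/2)*M*R^2, so I_A/I_B = (M1*R1^2)/(M2*R2^2)
M1*R1^2 = 4*49 = 196
M2*R2^2 = 9*16 = 144
I_A/I_B = 196/144 = 49/36

49/36


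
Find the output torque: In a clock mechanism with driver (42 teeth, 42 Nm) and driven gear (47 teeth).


Given: N1 = 42, N2 = 47, T1 = 42 Nm
Using T2/T1 = N2/N1
T2 = T1 * N2 / N1
T2 = 42 * 47 / 42
T2 = 1974 / 42
T2 = 47 Nm

47 Nm


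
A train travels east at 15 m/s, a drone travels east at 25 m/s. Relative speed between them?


Given: v_A = 15 m/s east, v_B = 25 m/s east
Both move in the same direction; relative speed = |v_A - v_B|
|15 - 25| = |-10|
= 10 m/s

10 m/s


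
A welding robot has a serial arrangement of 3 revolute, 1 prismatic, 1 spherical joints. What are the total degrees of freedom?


Given: serial robot with 3 revolute, 1 prismatic, 1 spherical joints
DOF contribution per joint type: revolute=1, prismatic=1, spherical=3, fixed=0
DOF = 3*1 + 1*1 + 1*3
DOF = 7

7


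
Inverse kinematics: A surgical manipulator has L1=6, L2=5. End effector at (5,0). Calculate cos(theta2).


Given: L1 = 6, L2 = 5, target (x, y) = (5, 0)
Using cos(theta2) = (x^2 + y^2 - L1^2 - L2^2) / (2*L1*L2)
x^2 + y^2 = 5^2 + 0 = 25
L1^2 + L2^2 = 36 + 25 = 61
Numerator = 25 - 61 = -36
Denominator = 2*6*5 = 60
cos(theta2) = -36/60 = -3/5

-3/5


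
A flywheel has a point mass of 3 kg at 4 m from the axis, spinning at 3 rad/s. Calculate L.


Given: m = 3 kg, r = 4 m, omega = 3 rad/s
For a point mass: I = m*r^2
I = 3*4^2 = 3*16 = 48
L = I*omega = 48*3
L = 144 kg*m^2/s

144 kg*m^2/s


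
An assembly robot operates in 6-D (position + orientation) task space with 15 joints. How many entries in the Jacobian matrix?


Given: task space dimension = 6, joints = 15
Jacobian is a 6 x 15 matrix
Total entries = rows * columns
Total = 6 * 15
Total = 90

90


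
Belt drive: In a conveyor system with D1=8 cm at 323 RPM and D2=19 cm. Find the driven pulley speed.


Given: D1 = 8 cm, w1 = 323 RPM, D2 = 19 cm
Using D1*w1 = D2*w2
w2 = D1*w1 / D2
w2 = 8*323 / 19
w2 = 2584 / 19
w2 = 136 RPM

136 RPM


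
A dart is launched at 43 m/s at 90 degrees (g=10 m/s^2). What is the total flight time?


Given: v0 = 43 m/s, theta = 90 deg, g = 10 m/s^2
sin(90) = 1
Using T = 2*v0*sin(theta) / g
T = 2*43*1 / 10
T = 86 / 10
T = 43/5 s

43/5 s


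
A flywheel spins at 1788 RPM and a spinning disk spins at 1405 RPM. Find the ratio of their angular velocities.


Given: RPM_A = 1788, RPM_B = 1405
omega = 2*pi*RPM/60, so omega_A/omega_B = RPM_A / RPM_B
omega_A/omega_B = 1788 / 1405
omega_A/omega_B = 1788/1405

1788/1405


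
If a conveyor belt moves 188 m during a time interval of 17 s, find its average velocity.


Given: distance d = 188 m, time t = 17 s
Using v = d / t
v = 188 / 17
v = 188/17 m/s

188/17 m/s


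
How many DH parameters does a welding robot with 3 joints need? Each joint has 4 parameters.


Given: 3 joints, 4 DH parameters per joint (d, theta, a, alpha)
Total DH parameters = number_of_joints * 4
Total = 3 * 4
Total = 12

12


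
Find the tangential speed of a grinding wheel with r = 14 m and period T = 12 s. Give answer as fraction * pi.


Given: radius r = 14 m, period T = 12 s
Using v = 2*pi*r / T
v = 2*pi*14 / 12
v = 28*pi / 12
v = 7/3*pi m/s

7/3*pi m/s


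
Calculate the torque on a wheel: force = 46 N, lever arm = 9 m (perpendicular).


Given: F = 46 N, r = 9 m, angle = 90 deg (perpendicular)
Using tau = F * r * sin(90)
sin(90) = 1
tau = 46 * 9 * 1
tau = 414 Nm

414 Nm


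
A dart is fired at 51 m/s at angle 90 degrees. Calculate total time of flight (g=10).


Given: v0 = 51 m/s, theta = 90 deg, g = 10 m/s^2
sin(90) = 1
Using T = 2*v0*sin(theta) / g
T = 2*51*1 / 10
T = 102 / 10
T = 51/5 s

51/5 s


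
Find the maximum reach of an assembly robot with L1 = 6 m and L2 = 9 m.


Given: L1 = 6 m, L2 = 9 m
For a 2-link planar arm, max reach = L1 + L2 (fully extended)
Max reach = 6 + 9
Max reach = 15 m

15 m


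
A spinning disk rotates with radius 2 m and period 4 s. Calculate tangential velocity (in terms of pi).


Given: radius r = 2 m, period T = 4 s
Using v = 2*pi*r / T
v = 2*pi*2 / 4
v = 4*pi / 4
v = 1*pi m/s

1*pi m/s


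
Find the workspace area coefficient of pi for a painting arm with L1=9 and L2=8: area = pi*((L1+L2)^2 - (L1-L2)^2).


Given: L1 = 9, L2 = 8
(L1+L2)^2 = (17)^2 = 289
(L1-L2)^2 = (1)^2 = 1
Difference = 289 - 1 = 288
This equals 4*L1*L2 = 4*9*8 = 288
Workspace area = 288*pi

288


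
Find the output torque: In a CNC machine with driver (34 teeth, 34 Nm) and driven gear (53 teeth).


Given: N1 = 34, N2 = 53, T1 = 34 Nm
Using T2/T1 = N2/N1
T2 = T1 * N2 / N1
T2 = 34 * 53 / 34
T2 = 1802 / 34
T2 = 53 Nm

53 Nm


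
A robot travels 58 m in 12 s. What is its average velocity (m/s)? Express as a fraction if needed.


Given: distance d = 58 m, time t = 12 s
Using v = d / t
v = 58 / 12
v = 29/6 m/s

29/6 m/s


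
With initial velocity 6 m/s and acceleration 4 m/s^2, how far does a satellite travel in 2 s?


Given: v0 = 6 m/s, a = 4 m/s^2, t = 2 s
Using s = v0*t + (1/2)*a*t^2
s = 6*2 + (1/2)*4*2^2
s = 12 + (1/2)*16
s = 12 + 8
s = 20

20 m


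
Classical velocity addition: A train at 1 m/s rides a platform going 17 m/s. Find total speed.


Given: object velocity = 1 m/s, platform velocity = 17 m/s (same direction)
Using classical velocity addition: v_total = v_object + v_platform
v_total = 1 + 17
v_total = 18 m/s

18 m/s


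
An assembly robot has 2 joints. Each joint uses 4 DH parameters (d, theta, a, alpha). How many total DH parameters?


Given: 2 joints, 4 DH parameters per joint (d, theta, a, alpha)
Total DH parameters = number_of_joints * 4
Total = 2 * 4
Total = 8

8


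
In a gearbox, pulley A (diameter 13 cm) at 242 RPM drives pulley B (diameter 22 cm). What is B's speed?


Given: D1 = 13 cm, w1 = 242 RPM, D2 = 22 cm
Using D1*w1 = D2*w2
w2 = D1*w1 / D2
w2 = 13*242 / 22
w2 = 3146 / 22
w2 = 143 RPM

143 RPM


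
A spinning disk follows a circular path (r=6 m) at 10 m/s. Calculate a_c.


Given: v = 10 m/s, r = 6 m
Using a_c = v^2 / r
a_c = 10^2 / 6
a_c = 100 / 6
a_c = 50/3 m/s^2

50/3 m/s^2


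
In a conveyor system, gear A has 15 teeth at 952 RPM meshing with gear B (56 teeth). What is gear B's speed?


Given: N1 = 15 teeth, w1 = 952 RPM, N2 = 56 teeth
Using N1*w1 = N2*w2
w2 = N1*w1 / N2
w2 = 15*952 / 56
w2 = 14280 / 56
w2 = 255 RPM

255 RPM


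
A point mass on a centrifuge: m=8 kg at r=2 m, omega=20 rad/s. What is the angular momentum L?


Given: m = 8 kg, r = 2 m, omega = 20 rad/s
For a point mass: I = m*r^2
I = 8*2^2 = 8*4 = 32
L = I*omega = 32*20
L = 640 kg*m^2/s

640 kg*m^2/s


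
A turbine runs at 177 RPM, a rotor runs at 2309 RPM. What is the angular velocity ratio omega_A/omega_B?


Given: RPM_A = 177, RPM_B = 2309
omega = 2*pi*RPM/60, so omega_A/omega_B = RPM_A / RPM_B
omega_A/omega_B = 177 / 2309
omega_A/omega_B = 177/2309

177/2309


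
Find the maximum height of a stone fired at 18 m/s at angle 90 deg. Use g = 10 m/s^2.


Given: v0 = 18 m/s, theta = 90 deg, g = 10 m/s^2
sin^2(90) = 1
Using H = v0^2 * sin^2(theta) / (2*g)
H = 18^2 * 1 / (2*10)
H = 324 * 1 / 20
H = 324 / 20
H = 81/5 m

81/5 m


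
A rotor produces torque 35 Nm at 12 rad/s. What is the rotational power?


Given: tau = 35 Nm, omega = 12 rad/s
Using P = tau * omega
P = 35 * 12
P = 420 W

420 W


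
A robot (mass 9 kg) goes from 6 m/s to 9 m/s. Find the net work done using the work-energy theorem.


Given: m = 9 kg, v0 = 6 m/s, v = 9 m/s
Using W = (1/2)*m*(v^2 - v0^2)
v^2 = 9^2 = 81
v0^2 = 6^2 = 36
v^2 - v0^2 = 81 - 36 = 45
W = (1/2)*9*45 = 405/2 J

405/2 J


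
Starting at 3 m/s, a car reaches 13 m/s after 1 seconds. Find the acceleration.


Given: initial velocity v0 = 3 m/s, final velocity v = 13 m/s, time t = 1 s
Using a = (v - v0) / t
a = (13 - 3) / 1
a = 10 / 1
a = 10 m/s^2

10 m/s^2


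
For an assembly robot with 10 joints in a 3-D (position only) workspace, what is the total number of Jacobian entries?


Given: task space dimension = 3, joints = 10
Jacobian is a 3 x 10 matrix
Total entries = rows * columns
Total = 3 * 10
Total = 30

30


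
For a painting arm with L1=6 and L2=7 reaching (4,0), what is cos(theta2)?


Given: L1 = 6, L2 = 7, target (x, y) = (4, 0)
Using cos(theta2) = (x^2 + y^2 - L1^2 - L2^2) / (2*L1*L2)
x^2 + y^2 = 4^2 + 0 = 16
L1^2 + L2^2 = 36 + 49 = 85
Numerator = 16 - 85 = -69
Denominator = 2*6*7 = 84
cos(theta2) = -69/84 = -23/28

-23/28


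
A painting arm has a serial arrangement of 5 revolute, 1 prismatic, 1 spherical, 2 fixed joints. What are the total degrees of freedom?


Given: serial robot with 5 revolute, 1 prismatic, 1 spherical, 2 fixed joints
DOF contribution per joint type: revolute=1, prismatic=1, spherical=3, fixed=0
DOF = 5*1 + 1*1 + 1*3 + 2*0
DOF = 9

9


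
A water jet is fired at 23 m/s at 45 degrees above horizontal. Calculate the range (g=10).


Given: v0 = 23 m/s, theta = 45 deg, g = 10 m/s^2
sin(2*45) = sin(90) = 1
Using R = v0^2 * sin(2*theta) / g
R = 23^2 * 1 / 10
R = 529 / 10
R = 529/10 m

529/10 m


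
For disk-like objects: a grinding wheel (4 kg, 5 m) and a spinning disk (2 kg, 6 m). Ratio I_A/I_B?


Given: M1=4 kg, R1=5 m, M2=2 kg, R2=6 m
For a disk: I = (1/2)*M*R^2, so I_A/I_B = (M1*R1^2)/(M2*R2^2)
M1*R1^2 = 4*25 = 100
M2*R2^2 = 2*36 = 72
I_A/I_B = 100/72 = 25/18

25/18


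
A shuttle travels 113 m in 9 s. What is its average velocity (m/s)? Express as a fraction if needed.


Given: distance d = 113 m, time t = 9 s
Using v = d / t
v = 113 / 9
v = 113/9 m/s

113/9 m/s


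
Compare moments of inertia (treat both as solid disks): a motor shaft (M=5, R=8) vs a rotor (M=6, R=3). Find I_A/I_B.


Given: M1=5 kg, R1=8 m, M2=6 kg, R2=3 m
For a disk: I = (1/2)*M*R^2, so I_A/I_B = (M1*R1^2)/(M2*R2^2)
M1*R1^2 = 5*64 = 320
M2*R2^2 = 6*9 = 54
I_A/I_B = 320/54 = 160/27

160/27


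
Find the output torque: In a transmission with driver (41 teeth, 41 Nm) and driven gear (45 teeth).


Given: N1 = 41, N2 = 45, T1 = 41 Nm
Using T2/T1 = N2/N1
T2 = T1 * N2 / N1
T2 = 41 * 45 / 41
T2 = 1845 / 41
T2 = 45 Nm

45 Nm


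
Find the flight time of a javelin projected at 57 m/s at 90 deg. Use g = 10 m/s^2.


Given: v0 = 57 m/s, theta = 90 deg, g = 10 m/s^2
sin(90) = 1
Using T = 2*v0*sin(theta) / g
T = 2*57*1 / 10
T = 114 / 10
T = 57/5 s

57/5 s


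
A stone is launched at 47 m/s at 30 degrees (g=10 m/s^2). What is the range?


Given: v0 = 47 m/s, theta = 30 deg, g = 10 m/s^2
sin(2*30) = sin(60) = sqrt(3)/2
Using R = v0^2 * sin(2*theta) / g
R = 47^2 * (sqrt(3)/2) / 10
R = 2209 * sqrt(3) / 20
R = 2209/20*sqrt(3) m

2209/20*sqrt(3) m


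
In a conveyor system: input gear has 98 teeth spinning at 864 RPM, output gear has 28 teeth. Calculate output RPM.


Given: N1 = 98 teeth, w1 = 864 RPM, N2 = 28 teeth
Using N1*w1 = N2*w2
w2 = N1*w1 / N2
w2 = 98*864 / 28
w2 = 84672 / 28
w2 = 3024 RPM

3024 RPM


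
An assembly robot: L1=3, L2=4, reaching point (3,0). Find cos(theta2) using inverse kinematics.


Given: L1 = 3, L2 = 4, target (x, y) = (3, 0)
Using cos(theta2) = (x^2 + y^2 - L1^2 - L2^2) / (2*L1*L2)
x^2 + y^2 = 3^2 + 0 = 9
L1^2 + L2^2 = 9 + 16 = 25
Numerator = 9 - 25 = -16
Denominator = 2*3*4 = 24
cos(theta2) = -16/24 = -2/3

-2/3


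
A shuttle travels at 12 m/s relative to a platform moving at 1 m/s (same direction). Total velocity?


Given: object velocity = 12 m/s, platform velocity = 1 m/s (same direction)
Using classical velocity addition: v_total = v_object + v_platform
v_total = 12 + 1
v_total = 13 m/s

13 m/s


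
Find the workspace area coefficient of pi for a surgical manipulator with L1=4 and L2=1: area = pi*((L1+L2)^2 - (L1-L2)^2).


Given: L1 = 4, L2 = 1
(L1+L2)^2 = (5)^2 = 25
(L1-L2)^2 = (3)^2 = 9
Difference = 25 - 9 = 16
This equals 4*L1*L2 = 4*4*1 = 16
Workspace area = 16*pi

16


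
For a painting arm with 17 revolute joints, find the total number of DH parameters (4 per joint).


Given: 17 joints, 4 DH parameters per joint (d, theta, a, alpha)
Total DH parameters = number_of_joints * 4
Total = 17 * 4
Total = 68

68


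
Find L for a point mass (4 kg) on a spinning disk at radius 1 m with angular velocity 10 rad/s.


Given: m = 4 kg, r = 1 m, omega = 10 rad/s
For a point mass: I = m*r^2
I = 4*1^2 = 4*1 = 4
L = I*omega = 4*10
L = 40 kg*m^2/s

40 kg*m^2/s


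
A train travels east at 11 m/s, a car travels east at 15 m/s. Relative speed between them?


Given: v_A = 11 m/s east, v_B = 15 m/s east
Both move in the same direction; relative speed = |v_A - v_B|
|11 - 15| = |-4|
= 4 m/s

4 m/s


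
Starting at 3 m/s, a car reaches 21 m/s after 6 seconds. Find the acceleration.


Given: initial velocity v0 = 3 m/s, final velocity v = 21 m/s, time t = 6 s
Using a = (v - v0) / t
a = (21 - 3) / 6
a = 18 / 6
a = 3 m/s^2

3 m/s^2


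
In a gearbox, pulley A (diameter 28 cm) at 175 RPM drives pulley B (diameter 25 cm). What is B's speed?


Given: D1 = 28 cm, w1 = 175 RPM, D2 = 25 cm
Using D1*w1 = D2*w2
w2 = D1*w1 / D2
w2 = 28*175 / 25
w2 = 4900 / 25
w2 = 196 RPM

196 RPM


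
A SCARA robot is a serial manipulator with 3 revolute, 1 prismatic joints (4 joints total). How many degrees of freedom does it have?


Given: serial robot with 3 revolute, 1 prismatic joints
DOF contribution per joint type: revolute=1, prismatic=1, spherical=3, fixed=0
DOF = 3*1 + 1*1
DOF = 4

4


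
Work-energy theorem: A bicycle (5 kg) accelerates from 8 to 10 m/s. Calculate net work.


Given: m = 5 kg, v0 = 8 m/s, v = 10 m/s
Using W = (1/2)*m*(v^2 - v0^2)
v^2 = 10^2 = 100
v0^2 = 8^2 = 64
v^2 - v0^2 = 100 - 64 = 36
W = (1/2)*5*36 = 90 J

90 J


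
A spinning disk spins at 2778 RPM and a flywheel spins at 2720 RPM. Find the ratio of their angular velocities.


Given: RPM_A = 2778, RPM_B = 2720
omega = 2*pi*RPM/60, so omega_A/omega_B = RPM_A / RPM_B
omega_A/omega_B = 2778 / 2720
omega_A/omega_B = 1389/1360

1389/1360


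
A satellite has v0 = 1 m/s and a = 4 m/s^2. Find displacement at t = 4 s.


Given: v0 = 1 m/s, a = 4 m/s^2, t = 4 s
Using s = v0*t + (1/2)*a*t^2
s = 1*4 + (1/2)*4*4^2
s = 4 + (1/2)*64
s = 4 + 32
s = 36

36 m


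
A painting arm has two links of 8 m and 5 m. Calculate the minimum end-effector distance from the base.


Given: L1 = 8 m, L2 = 5 m
For a 2-link planar arm, min reach = |L1 - L2| (second link folded back)
Min reach = |8 - 5|
Min reach = 3 m

3 m


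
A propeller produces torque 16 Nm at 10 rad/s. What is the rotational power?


Given: tau = 16 Nm, omega = 10 rad/s
Using P = tau * omega
P = 16 * 10
P = 160 W

160 W


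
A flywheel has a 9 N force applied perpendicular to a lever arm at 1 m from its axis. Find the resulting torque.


Given: F = 9 N, r = 1 m, angle = 90 deg (perpendicular)
Using tau = F * r * sin(90)
sin(90) = 1
tau = 9 * 1 * 1
tau = 9 Nm

9 Nm


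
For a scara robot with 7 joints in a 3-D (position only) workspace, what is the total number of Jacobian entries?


Given: task space dimension = 3, joints = 7
Jacobian is a 3 x 7 matrix
Total entries = rows * columns
Total = 3 * 7
Total = 21

21


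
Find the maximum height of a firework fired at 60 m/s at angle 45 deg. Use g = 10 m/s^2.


Given: v0 = 60 m/s, theta = 45 deg, g = 10 m/s^2
sin^2(45) = 1/2
Using H = v0^2 * sin^2(theta) / (2*g)
H = 60^2 * 1/2 / (2*10)
H = 3600 * 1/2 / 20
H = 1800 / 20
H = 90 m

90 m


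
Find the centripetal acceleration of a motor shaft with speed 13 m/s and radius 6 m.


Given: v = 13 m/s, r = 6 m
Using a_c = v^2 / r
a_c = 13^2 / 6
a_c = 169 / 6
a_c = 169/6 m/s^2

169/6 m/s^2


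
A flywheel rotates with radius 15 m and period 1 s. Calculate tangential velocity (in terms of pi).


Given: radius r = 15 m, period T = 1 s
Using v = 2*pi*r / T
v = 2*pi*15 / 1
v = 30*pi / 1
v = 30*pi m/s

30*pi m/s


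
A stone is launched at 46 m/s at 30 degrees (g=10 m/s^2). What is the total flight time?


Given: v0 = 46 m/s, theta = 30 deg, g = 10 m/s^2
sin(30) = 1/2
Using T = 2*v0*sin(theta) / g
T = 2*46*1/2 / 10
T = 46 / 10
T = 23/5 s

23/5 s


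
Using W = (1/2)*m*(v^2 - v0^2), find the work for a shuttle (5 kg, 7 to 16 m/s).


Given: m = 5 kg, v0 = 7 m/s, v = 16 m/s
Using W = (1/2)*m*(v^2 - v0^2)
v^2 = 16^2 = 256
v0^2 = 7^2 = 49
v^2 - v0^2 = 256 - 49 = 207
W = (1/2)*5*207 = 1035/2 J

1035/2 J


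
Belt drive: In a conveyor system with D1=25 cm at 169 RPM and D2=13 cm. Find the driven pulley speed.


Given: D1 = 25 cm, w1 = 169 RPM, D2 = 13 cm
Using D1*w1 = D2*w2
w2 = D1*w1 / D2
w2 = 25*169 / 13
w2 = 4225 / 13
w2 = 325 RPM

325 RPM


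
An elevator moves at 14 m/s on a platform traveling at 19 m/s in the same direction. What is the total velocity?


Given: object velocity = 14 m/s, platform velocity = 19 m/s (same direction)
Using classical velocity addition: v_total = v_object + v_platform
v_total = 14 + 19
v_total = 33 m/s

33 m/s


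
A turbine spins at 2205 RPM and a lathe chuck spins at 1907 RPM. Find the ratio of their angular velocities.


Given: RPM_A = 2205, RPM_B = 1907
omega = 2*pi*RPM/60, so omega_A/omega_B = RPM_A / RPM_B
omega_A/omega_B = 2205 / 1907
omega_A/omega_B = 2205/1907

2205/1907


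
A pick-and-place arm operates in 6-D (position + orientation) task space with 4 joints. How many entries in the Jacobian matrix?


Given: task space dimension = 6, joints = 4
Jacobian is a 6 x 4 matrix
Total entries = rows * columns
Total = 6 * 4
Total = 24

24


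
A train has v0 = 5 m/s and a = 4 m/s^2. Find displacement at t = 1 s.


Given: v0 = 5 m/s, a = 4 m/s^2, t = 1 s
Using s = v0*t + (1/2)*a*t^2
s = 5*1 + (1/2)*4*1^2
s = 5 + (1/2)*4
s = 5 + 2
s = 7

7 m


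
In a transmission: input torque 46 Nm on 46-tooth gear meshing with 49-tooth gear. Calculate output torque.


Given: N1 = 46, N2 = 49, T1 = 46 Nm
Using T2/T1 = N2/N1
T2 = T1 * N2 / N1
T2 = 46 * 49 / 46
T2 = 2254 / 46
T2 = 49 Nm

49 Nm


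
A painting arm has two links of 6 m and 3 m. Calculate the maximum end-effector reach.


Given: L1 = 6 m, L2 = 3 m
For a 2-link planar arm, max reach = L1 + L2 (fully extended)
Max reach = 6 + 3
Max reach = 9 m

9 m


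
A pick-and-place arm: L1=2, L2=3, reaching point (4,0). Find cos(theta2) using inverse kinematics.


Given: L1 = 2, L2 = 3, target (x, y) = (4, 0)
Using cos(theta2) = (x^2 + y^2 - L1^2 - L2^2) / (2*L1*L2)
x^2 + y^2 = 4^2 + 0 = 16
L1^2 + L2^2 = 4 + 9 = 13
Numerator = 16 - 13 = 3
Denominator = 2*2*3 = 12
cos(theta2) = 3/12 = 1/4

1/4


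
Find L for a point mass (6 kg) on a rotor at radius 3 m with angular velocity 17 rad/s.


Given: m = 6 kg, r = 3 m, omega = 17 rad/s
For a point mass: I = m*r^2
I = 6*3^2 = 6*9 = 54
L = I*omega = 54*17
L = 918 kg*m^2/s

918 kg*m^2/s


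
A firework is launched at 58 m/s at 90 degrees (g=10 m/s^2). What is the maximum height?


Given: v0 = 58 m/s, theta = 90 deg, g = 10 m/s^2
sin^2(90) = 1
Using H = v0^2 * sin^2(theta) / (2*g)
H = 58^2 * 1 / (2*10)
H = 3364 * 1 / 20
H = 3364 / 20
H = 841/5 m

841/5 m


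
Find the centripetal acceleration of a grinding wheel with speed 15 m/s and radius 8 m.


Given: v = 15 m/s, r = 8 m
Using a_c = v^2 / r
a_c = 15^2 / 8
a_c = 225 / 8
a_c = 225/8 m/s^2

225/8 m/s^2


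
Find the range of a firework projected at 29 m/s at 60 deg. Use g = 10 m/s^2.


Given: v0 = 29 m/s, theta = 60 deg, g = 10 m/s^2
sin(2*60) = sin(120) = sqrt(3)/2
Using R = v0^2 * sin(2*theta) / g
R = 29^2 * (sqrt(3)/2) / 10
R = 841 * sqrt(3) / 20
R = 841/20*sqrt(3) m

841/20*sqrt(3) m


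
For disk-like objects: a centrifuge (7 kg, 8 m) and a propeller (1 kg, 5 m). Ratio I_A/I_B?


Given: M1=7 kg, R1=8 m, M2=1 kg, R2=5 m
For a disk: I = (1/2)*M*R^2, so I_A/I_B = (M1*R1^2)/(M2*R2^2)
M1*R1^2 = 7*64 = 448
M2*R2^2 = 1*25 = 25
I_A/I_B = 448/25 = 448/25

448/25


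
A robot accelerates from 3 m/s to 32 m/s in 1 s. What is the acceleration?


Given: initial velocity v0 = 3 m/s, final velocity v = 32 m/s, time t = 1 s
Using a = (v - v0) / t
a = (32 - 3) / 1
a = 29 / 1
a = 29 m/s^2

29 m/s^2


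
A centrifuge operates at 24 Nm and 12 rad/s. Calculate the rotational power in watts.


Given: tau = 24 Nm, omega = 12 rad/s
Using P = tau * omega
P = 24 * 12
P = 288 W

288 W


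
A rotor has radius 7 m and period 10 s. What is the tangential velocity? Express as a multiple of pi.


Given: radius r = 7 m, period T = 10 s
Using v = 2*pi*r / T
v = 2*pi*7 / 10
v = 14*pi / 10
v = 7/5*pi m/s

7/5*pi m/s


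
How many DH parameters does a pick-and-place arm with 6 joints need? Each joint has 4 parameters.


Given: 6 joints, 4 DH parameters per joint (d, theta, a, alpha)
Total DH parameters = number_of_joints * 4
Total = 6 * 4
Total = 24

24


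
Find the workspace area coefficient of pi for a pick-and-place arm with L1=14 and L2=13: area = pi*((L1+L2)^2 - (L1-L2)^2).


Given: L1 = 14, L2 = 13
(L1+L2)^2 = (27)^2 = 729
(L1-L2)^2 = (1)^2 = 1
Difference = 729 - 1 = 728
This equals 4*L1*L2 = 4*14*13 = 728
Workspace area = 728*pi

728


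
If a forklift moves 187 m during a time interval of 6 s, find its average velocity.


Given: distance d = 187 m, time t = 6 s
Using v = d / t
v = 187 / 6
v = 187/6 m/s

187/6 m/s


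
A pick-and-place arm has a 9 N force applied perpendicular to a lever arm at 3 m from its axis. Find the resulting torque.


Given: F = 9 N, r = 3 m, angle = 90 deg (perpendicular)
Using tau = F * r * sin(90)
sin(90) = 1
tau = 9 * 3 * 1
tau = 27 Nm

27 Nm


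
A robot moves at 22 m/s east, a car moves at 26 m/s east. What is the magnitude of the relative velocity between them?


Given: v_A = 22 m/s east, v_B = 26 m/s east
Both move in the same direction; relative speed = |v_A - v_B|
|22 - 26| = |-4|
= 4 m/s

4 m/s


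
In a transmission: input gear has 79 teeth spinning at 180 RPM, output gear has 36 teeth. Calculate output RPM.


Given: N1 = 79 teeth, w1 = 180 RPM, N2 = 36 teeth
Using N1*w1 = N2*w2
w2 = N1*w1 / N2
w2 = 79*180 / 36
w2 = 14220 / 36
w2 = 395 RPM

395 RPM


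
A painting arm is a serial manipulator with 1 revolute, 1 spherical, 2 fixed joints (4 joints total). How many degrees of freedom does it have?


Given: serial robot with 1 revolute, 1 spherical, 2 fixed joints
DOF contribution per joint type: revolute=1, prismatic=1, spherical=3, fixed=0
DOF = 1*1 + 1*3 + 2*0
DOF = 4

4


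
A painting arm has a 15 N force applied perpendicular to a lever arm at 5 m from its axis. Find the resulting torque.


Given: F = 15 N, r = 5 m, angle = 90 deg (perpendicular)
Using tau = F * r * sin(90)
sin(90) = 1
tau = 15 * 5 * 1
tau = 75 Nm

75 Nm


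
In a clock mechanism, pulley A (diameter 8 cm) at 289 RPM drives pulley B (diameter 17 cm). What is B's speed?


Given: D1 = 8 cm, w1 = 289 RPM, D2 = 17 cm
Using D1*w1 = D2*w2
w2 = D1*w1 / D2
w2 = 8*289 / 17
w2 = 2312 / 17
w2 = 136 RPM

136 RPM


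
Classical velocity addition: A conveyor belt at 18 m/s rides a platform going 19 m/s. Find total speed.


Given: object velocity = 18 m/s, platform velocity = 19 m/s (same direction)
Using classical velocity addition: v_total = v_object + v_platform
v_total = 18 + 19
v_total = 37 m/s

37 m/s


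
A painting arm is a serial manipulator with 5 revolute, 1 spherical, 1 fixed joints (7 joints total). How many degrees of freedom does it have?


Given: serial robot with 5 revolute, 1 spherical, 1 fixed joints
DOF contribution per joint type: revolute=1, prismatic=1, spherical=3, fixed=0
DOF = 5*1 + 1*3 + 1*0
DOF = 8

8


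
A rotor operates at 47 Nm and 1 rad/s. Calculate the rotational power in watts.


Given: tau = 47 Nm, omega = 1 rad/s
Using P = tau * omega
P = 47 * 1
P = 47 W

47 W


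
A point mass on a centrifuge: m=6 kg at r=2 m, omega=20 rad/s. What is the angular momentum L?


Given: m = 6 kg, r = 2 m, omega = 20 rad/s
For a point mass: I = m*r^2
I = 6*2^2 = 6*4 = 24
L = I*omega = 24*20
L = 480 kg*m^2/s

480 kg*m^2/s


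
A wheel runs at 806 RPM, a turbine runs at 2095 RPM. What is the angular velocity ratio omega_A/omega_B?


Given: RPM_A = 806, RPM_B = 2095
omega = 2*pi*RPM/60, so omega_A/omega_B = RPM_A / RPM_B
omega_A/omega_B = 806 / 2095
omega_A/omega_B = 806/2095

806/2095


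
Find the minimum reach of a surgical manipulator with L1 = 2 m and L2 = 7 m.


Given: L1 = 2 m, L2 = 7 m
For a 2-link planar arm, min reach = |L1 - L2| (second link folded back)
Min reach = |2 - 7|
Min reach = 5 m

5 m


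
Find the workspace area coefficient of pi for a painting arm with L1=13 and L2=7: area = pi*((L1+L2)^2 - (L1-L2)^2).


Given: L1 = 13, L2 = 7
(L1+L2)^2 = (20)^2 = 400
(L1-L2)^2 = (6)^2 = 36
Difference = 400 - 36 = 364
This equals 4*L1*L2 = 4*13*7 = 364
Workspace area = 364*pi

364


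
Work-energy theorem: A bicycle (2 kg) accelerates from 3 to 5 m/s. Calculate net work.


Given: m = 2 kg, v0 = 3 m/s, v = 5 m/s
Using W = (1/2)*m*(v^2 - v0^2)
v^2 = 5^2 = 25
v0^2 = 3^2 = 9
v^2 - v0^2 = 25 - 9 = 16
W = (1/2)*2*16 = 16 J

16 J


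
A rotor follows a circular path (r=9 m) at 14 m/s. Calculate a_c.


Given: v = 14 m/s, r = 9 m
Using a_c = v^2 / r
a_c = 14^2 / 9
a_c = 196 / 9
a_c = 196/9 m/s^2

196/9 m/s^2


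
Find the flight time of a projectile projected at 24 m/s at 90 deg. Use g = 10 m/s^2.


Given: v0 = 24 m/s, theta = 90 deg, g = 10 m/s^2
sin(90) = 1
Using T = 2*v0*sin(theta) / g
T = 2*24*1 / 10
T = 48 / 10
T = 24/5 s

24/5 s


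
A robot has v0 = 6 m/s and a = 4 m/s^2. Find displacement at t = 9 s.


Given: v0 = 6 m/s, a = 4 m/s^2, t = 9 s
Using s = v0*t + (1/2)*a*t^2
s = 6*9 + (1/2)*4*9^2
s = 54 + (1/2)*324
s = 54 + 162
s = 216

216 m


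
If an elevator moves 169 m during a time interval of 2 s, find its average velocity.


Given: distance d = 169 m, time t = 2 s
Using v = d / t
v = 169 / 2
v = 169/2 m/s

169/2 m/s


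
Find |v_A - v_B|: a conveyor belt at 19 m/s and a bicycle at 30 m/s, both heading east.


Given: v_A = 19 m/s east, v_B = 30 m/s east
Both move in the same direction; relative speed = |v_A - v_B|
|19 - 30| = |-11|
= 11 m/s

11 m/s


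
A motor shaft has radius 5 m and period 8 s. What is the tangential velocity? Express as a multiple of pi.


Given: radius r = 5 m, period T = 8 s
Using v = 2*pi*r / T
v = 2*pi*5 / 8
v = 10*pi / 8
v = 5/4*pi m/s

5/4*pi m/s


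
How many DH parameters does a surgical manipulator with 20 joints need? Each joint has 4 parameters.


Given: 20 joints, 4 DH parameters per joint (d, theta, a, alpha)
Total DH parameters = number_of_joints * 4
Total = 20 * 4
Total = 80

80


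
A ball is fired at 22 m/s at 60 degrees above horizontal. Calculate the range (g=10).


Given: v0 = 22 m/s, theta = 60 deg, g = 10 m/s^2
sin(2*60) = sin(120) = sqrt(3)/2
Using R = v0^2 * sin(2*theta) / g
R = 22^2 * (sqrt(3)/2) / 10
R = 484 * sqrt(3) / 20
R = 121/5*sqrt(3) m

121/5*sqrt(3) m


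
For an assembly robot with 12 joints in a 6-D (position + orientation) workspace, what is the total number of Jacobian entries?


Given: task space dimension = 6, joints = 12
Jacobian is a 6 x 12 matrix
Total entries = rows * columns
Total = 6 * 12
Total = 72

72


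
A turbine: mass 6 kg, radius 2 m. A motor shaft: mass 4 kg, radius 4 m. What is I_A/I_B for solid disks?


Given: M1=6 kg, R1=2 m, M2=4 kg, R2=4 m
For a disk: I = (1/2)*M*R^2, so I_A/I_B = (M1*R1^2)/(M2*R2^2)
M1*R1^2 = 6*4 = 24
M2*R2^2 = 4*16 = 64
I_A/I_B = 24/64 = 3/8

3/8


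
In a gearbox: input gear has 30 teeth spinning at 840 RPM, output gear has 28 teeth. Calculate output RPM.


Given: N1 = 30 teeth, w1 = 840 RPM, N2 = 28 teeth
Using N1*w1 = N2*w2
w2 = N1*w1 / N2
w2 = 30*840 / 28
w2 = 25200 / 28
w2 = 900 RPM

900 RPM


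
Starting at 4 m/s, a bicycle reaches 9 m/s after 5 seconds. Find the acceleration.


Given: initial velocity v0 = 4 m/s, final velocity v = 9 m/s, time t = 5 s
Using a = (v - v0) / t
a = (9 - 4) / 5
a = 5 / 5
a = 1 m/s^2

1 m/s^2


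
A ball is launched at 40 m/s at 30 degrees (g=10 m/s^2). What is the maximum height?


Given: v0 = 40 m/s, theta = 30 deg, g = 10 m/s^2
sin^2(30) = 1/4
Using H = v0^2 * sin^2(theta) / (2*g)
H = 40^2 * 1/4 / (2*10)
H = 1600 * 1/4 / 20
H = 400 / 20
H = 20 m

20 m


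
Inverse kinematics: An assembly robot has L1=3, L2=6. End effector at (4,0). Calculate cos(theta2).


Given: L1 = 3, L2 = 6, target (x, y) = (4, 0)
Using cos(theta2) = (x^2 + y^2 - L1^2 - L2^2) / (2*L1*L2)
x^2 + y^2 = 4^2 + 0 = 16
L1^2 + L2^2 = 9 + 36 = 45
Numerator = 16 - 45 = -29
Denominator = 2*3*6 = 36
cos(theta2) = -29/36 = -29/36

-29/36


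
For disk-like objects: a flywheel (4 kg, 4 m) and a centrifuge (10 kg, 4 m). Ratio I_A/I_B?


Given: M1=4 kg, R1=4 m, M2=10 kg, R2=4 m
For a disk: I = (1/2)*M*R^2, so I_A/I_B = (M1*R1^2)/(M2*R2^2)
M1*R1^2 = 4*16 = 64
M2*R2^2 = 10*16 = 160
I_A/I_B = 64/160 = 2/5

2/5


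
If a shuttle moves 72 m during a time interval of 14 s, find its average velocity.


Given: distance d = 72 m, time t = 14 s
Using v = d / t
v = 72 / 14
v = 36/7 m/s

36/7 m/s


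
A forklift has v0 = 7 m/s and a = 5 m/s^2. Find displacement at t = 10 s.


Given: v0 = 7 m/s, a = 5 m/s^2, t = 10 s
Using s = v0*t + (1/2)*a*t^2
s = 7*10 + (1/2)*5*10^2
s = 70 + (1/2)*500
s = 70 + 250
s = 320

320 m


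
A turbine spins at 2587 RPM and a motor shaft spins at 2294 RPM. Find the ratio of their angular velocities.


Given: RPM_A = 2587, RPM_B = 2294
omega = 2*pi*RPM/60, so omega_A/omega_B = RPM_A / RPM_B
omega_A/omega_B = 2587 / 2294
omega_A/omega_B = 2587/2294

2587/2294


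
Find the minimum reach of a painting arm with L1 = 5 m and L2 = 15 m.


Given: L1 = 5 m, L2 = 15 m
For a 2-link planar arm, min reach = |L1 - L2| (second link folded back)
Min reach = |5 - 15|
Min reach = 10 m

10 m


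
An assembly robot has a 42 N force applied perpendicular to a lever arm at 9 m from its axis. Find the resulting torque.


Given: F = 42 N, r = 9 m, angle = 90 deg (perpendicular)
Using tau = F * r * sin(90)
sin(90) = 1
tau = 42 * 9 * 1
tau = 378 Nm

378 Nm


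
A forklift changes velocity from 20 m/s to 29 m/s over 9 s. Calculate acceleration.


Given: initial velocity v0 = 20 m/s, final velocity v = 29 m/s, time t = 9 s
Using a = (v - v0) / t
a = (29 - 20) / 9
a = 9 / 9
a = 1 m/s^2

1 m/s^2


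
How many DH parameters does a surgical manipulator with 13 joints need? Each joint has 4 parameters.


Given: 13 joints, 4 DH parameters per joint (d, theta, a, alpha)
Total DH parameters = number_of_joints * 4
Total = 13 * 4
Total = 52

52


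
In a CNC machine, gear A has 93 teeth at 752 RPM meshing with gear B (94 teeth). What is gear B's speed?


Given: N1 = 93 teeth, w1 = 752 RPM, N2 = 94 teeth
Using N1*w1 = N2*w2
w2 = N1*w1 / N2
w2 = 93*752 / 94
w2 = 69936 / 94
w2 = 744 RPM

744 RPM


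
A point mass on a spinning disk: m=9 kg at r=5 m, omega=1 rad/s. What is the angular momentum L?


Given: m = 9 kg, r = 5 m, omega = 1 rad/s
For a point mass: I = m*r^2
I = 9*5^2 = 9*25 = 225
L = I*omega = 225*1
L = 225 kg*m^2/s

225 kg*m^2/s


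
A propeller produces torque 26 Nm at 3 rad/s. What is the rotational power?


Given: tau = 26 Nm, omega = 3 rad/s
Using P = tau * omega
P = 26 * 3
P = 78 W

78 W


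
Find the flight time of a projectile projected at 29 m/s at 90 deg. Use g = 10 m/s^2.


Given: v0 = 29 m/s, theta = 90 deg, g = 10 m/s^2
sin(90) = 1
Using T = 2*v0*sin(theta) / g
T = 2*29*1 / 10
T = 58 / 10
T = 29/5 s

29/5 s


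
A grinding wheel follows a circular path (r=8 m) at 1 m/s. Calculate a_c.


Given: v = 1 m/s, r = 8 m
Using a_c = v^2 / r
a_c = 1^2 / 8
a_c = 1 / 8
a_c = 1/8 m/s^2

1/8 m/s^2


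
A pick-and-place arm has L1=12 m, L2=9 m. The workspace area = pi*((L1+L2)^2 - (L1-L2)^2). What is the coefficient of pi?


Given: L1 = 12, L2 = 9
(L1+L2)^2 = (21)^2 = 441
(L1-L2)^2 = (3)^2 = 9
Difference = 441 - 9 = 432
This equals 4*L1*L2 = 4*12*9 = 432
Workspace area = 432*pi

432


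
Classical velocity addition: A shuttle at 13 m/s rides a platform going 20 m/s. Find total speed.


Given: object velocity = 13 m/s, platform velocity = 20 m/s (same direction)
Using classical velocity addition: v_total = v_object + v_platform
v_total = 13 + 20
v_total = 33 m/s

33 m/s


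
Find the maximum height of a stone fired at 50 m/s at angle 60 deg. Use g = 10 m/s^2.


Given: v0 = 50 m/s, theta = 60 deg, g = 10 m/s^2
sin^2(60) = 3/4
Using H = v0^2 * sin^2(theta) / (2*g)
H = 50^2 * 3/4 / (2*10)
H = 2500 * 3/4 / 20
H = 1875 / 20
H = 375/4 m

375/4 m


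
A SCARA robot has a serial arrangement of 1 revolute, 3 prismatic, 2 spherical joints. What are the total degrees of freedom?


Given: serial robot with 1 revolute, 3 prismatic, 2 spherical joints
DOF contribution per joint type: revolute=1, prismatic=1, spherical=3, fixed=0
DOF = 1*1 + 3*1 + 2*3
DOF = 10

10


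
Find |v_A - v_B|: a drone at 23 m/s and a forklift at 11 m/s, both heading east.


Given: v_A = 23 m/s east, v_B = 11 m/s east
Both move in the same direction; relative speed = |v_A - v_B|
|23 - 11| = |12|
= 12 m/s

12 m/s
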